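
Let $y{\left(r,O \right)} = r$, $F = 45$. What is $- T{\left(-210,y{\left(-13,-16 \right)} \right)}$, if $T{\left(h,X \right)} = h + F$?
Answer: $165$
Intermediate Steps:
$T{\left(h,X \right)} = 45 + h$ ($T{\left(h,X \right)} = h + 45 = 45 + h$)
$- T{\left(-210,y{\left(-13,-16 \right)} \right)} = - (45 - 210) = \left(-1\right) \left(-165\right) = 165$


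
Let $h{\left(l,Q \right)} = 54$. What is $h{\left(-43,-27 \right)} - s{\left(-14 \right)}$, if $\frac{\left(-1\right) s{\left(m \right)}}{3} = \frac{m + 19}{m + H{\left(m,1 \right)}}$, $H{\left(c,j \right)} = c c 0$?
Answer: $\frac{741}{14} \approx 52.929$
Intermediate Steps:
$H{\left(c,j \right)} = 0$ ($H{\left(c,j \right)} = c^{2} \cdot 0 = 0$)
$s{\left(m \right)} = - \frac{3 \left(19 + m\right)}{m}$ ($s{\left(m \right)} = - 3 \frac{m + 19}{m + 0} = - 3 \frac{19 + m}{m} = - \frac{3 \left(19 + m\right)}{m}$)
$h{\left(-43,-27 \right)} - s{\left(-14 \right)} = 54 - \left(-3 - \frac{57}{-14}\right) = 54 - \left(-3 - - \frac{57}{14}\right) = 54 - \left(-3 + \frac{57}{14}\right) = 54 - \frac{15}{14} = \frac{741}{14}$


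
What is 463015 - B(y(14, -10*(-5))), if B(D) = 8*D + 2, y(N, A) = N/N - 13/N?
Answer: 3241087/7 ≈ 4.6301e+5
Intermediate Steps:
y(N, A) = 1 - 13/N
B(D) = 2 + 8*D
463015 - B(y(14, -10*(-5))) = 463015 - (2 + 8*((-13 + 14)/14)) = 463015 - (2 + 8*((1/14)*1)) = 463015 - (2 + 8*(1/14)) = 463015 - (2 + 4/7) = 463015 - 1*18/7 = 463015 - 18/7 = 3241087/7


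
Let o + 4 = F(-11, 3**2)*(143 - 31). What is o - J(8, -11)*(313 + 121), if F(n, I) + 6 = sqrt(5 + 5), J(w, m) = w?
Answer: -4148 + 112*sqrt(10) ≈ -3793.8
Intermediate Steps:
F(n, I) = -6 + sqrt(10) (F(n, I) = -6 + sqrt(5 + 5) = -6 + sqrt(10))
o = -676 + 112*sqrt(10) (o = -4 + (-6 + sqrt(10))*(143 - 31) = -4 + (-6 + sqrt(10))*112 = -4 + (-672 + 112*sqrt(10)) = -676 + 112*sqrt(10) ≈ -321.82)
o - J(8, -11)*(313 + 121) = (-676 + 112*sqrt(10)) - 8*(313 + 121) = (-676 + 112*sqrt(10)) - 8*434 = (-676 + 112*sqrt(10)) - 1*3472 = (-676 + 112*sqrt(10)) - 3472 = -4148 + 112*sqrt(10)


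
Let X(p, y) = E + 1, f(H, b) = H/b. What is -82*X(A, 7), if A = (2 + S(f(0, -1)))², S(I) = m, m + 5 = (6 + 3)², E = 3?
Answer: -328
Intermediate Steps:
m = 76 (m = -5 + (6 + 3)² = -5 + 9² = -5 + 81 = 76)
S(I) = 76
A = 6084 (A = (2 + 76)² = 78² = 6084)
X(p, y) = 4 (X(p, y) = 3 + 1 = 4)
-82*X(A, 7) = -82*4 = -328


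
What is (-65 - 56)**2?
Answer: 14641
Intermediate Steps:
(-65 - 56)**2 = (-121)**2 = 14641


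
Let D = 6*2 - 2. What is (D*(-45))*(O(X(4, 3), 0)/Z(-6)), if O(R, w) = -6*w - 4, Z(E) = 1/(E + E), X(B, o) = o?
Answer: -21600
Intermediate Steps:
Z(E) = 1/(2*E)
D = 10 (D = 12 - 2 = 10)
O(R, w) = -4 - 6*w
(D*(-45))*(O(X(4, 3), 0)/Z(-6)) = (10*(-45))*((-4 - 6*0)/(((½)/(-6)))) = -450*(-4 + 0)/((½)*(-⅙)) = -(-1800)/(-1/12) = -(-1800)*(-12) = -450*48 = -21600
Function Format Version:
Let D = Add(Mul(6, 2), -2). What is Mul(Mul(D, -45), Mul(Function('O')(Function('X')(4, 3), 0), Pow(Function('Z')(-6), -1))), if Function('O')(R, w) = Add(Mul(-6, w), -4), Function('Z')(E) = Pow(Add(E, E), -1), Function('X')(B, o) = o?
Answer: -21600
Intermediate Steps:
Function('Z')(E) = Mul(Rational(1, 2), Pow(E, -1)) (Function('Z')(E) = Pow(Mul(2, E), -1) = Mul(Rational(1, 2), Pow(E, -1)))
D = 10 (D = Add(12, -2) = 10)
Function('O')(R, w) = Add(-4, Mul(-6, w))
Mul(Mul(D, -45), Mul(Function('O')(Function('X')(4, 3), 0), Pow(Function('Z')(-6), -1))) = Mul(Mul(10, -45), Mul(Add(-4, Mul(-6, 0)), Pow(Mul(Rational(1, 2), Pow(-6, -1)), -1))) = Mul(-450, Mul(Add(-4, 0), Pow(Mul(Rational(1, 2), Rational(-1, 6)), -1))) = Mul(-450, Mul(-4, Pow(Rational(-1, 12), -1))) = Mul(-450, Mul(-4, -12)) = Mul(-450, 48) = -21600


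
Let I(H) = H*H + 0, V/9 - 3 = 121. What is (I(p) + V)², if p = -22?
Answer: 2560000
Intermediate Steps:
V = 1116 (V = 27 + 9*121 = 27 + 1089 = 1116)
I(H) = H² (I(H) = H² + 0 = H²)
(I(p) + V)² = ((-22)² + 1116)² = (484 + 1116)² = 1600² = 2560000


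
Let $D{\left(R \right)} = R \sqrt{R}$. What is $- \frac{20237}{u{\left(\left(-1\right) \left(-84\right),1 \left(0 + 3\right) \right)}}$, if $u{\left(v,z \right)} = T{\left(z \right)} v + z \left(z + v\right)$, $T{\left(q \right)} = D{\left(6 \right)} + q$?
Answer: $\frac{384503}{46701} - \frac{1133272 \sqrt{6}}{140103} \approx -11.58$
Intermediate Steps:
$D{\left(R \right)} = R^{\frac{3}{2}}$
$T{\left(q \right)} = q + 6 \sqrt{6}$ ($T{\left(q \right)} = 6^{\frac{3}{2}} + q = 6 \sqrt{6} + q = q + 6 \sqrt{6}$)
$u{\left(v,z \right)} = v \left(z + 6 \sqrt{6}\right) + z \left(v + z\right)$ ($u{\left(v,z \right)} = \left(z + 6 \sqrt{6}\right) v + z \left(z + v\right) = v \left(z + 6 \sqrt{6}\right) + z \left(v + z\right)$)
$- \frac{20237}{u{\left(\left(-1\right) \left(-84\right),1 \left(0 + 3\right) \right)}} = - \frac{20237}{\left(1 \left(0 + 3\right)\right)^{2} + \left(-1\right) \left(-84\right) 1 \left(0 + 3\right) + \left(-1\right) \left(-84\right) \left(1 \left(0 + 3\right) + 6 \sqrt{6}\right)} = - \frac{20237}{\left(1 \cdot 3\right)^{2} + 84 \cdot 1 \cdot 3 + 84 \left(1 \cdot 3 + 6 \sqrt{6}\right)} = - \frac{20237}{3^{2} + 84 \cdot 3 + 84 \left(3 + 6 \sqrt{6}\right)} = - \frac{20237}{9 + 252 + \left(252 + 504 \sqrt{6}\right)} = - \frac{20237}{513 + 504 \sqrt{6}}$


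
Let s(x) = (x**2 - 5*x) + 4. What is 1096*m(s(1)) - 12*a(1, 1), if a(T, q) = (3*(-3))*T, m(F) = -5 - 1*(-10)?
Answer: 5588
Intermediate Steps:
s(x) = 4 + x**2 - 5*x
m(F) = 5 (m(F) = -5 + 10 = 5)
a(T, q) = -9*T
1096*m(s(1)) - 12*a(1, 1) = 1096*5 - (-108) = 5480 - 12*(-9) = 5480 + 108 = 5588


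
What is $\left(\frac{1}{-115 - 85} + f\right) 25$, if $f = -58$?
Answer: $- \frac{11601}{8} \approx -1450.1$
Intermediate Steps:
$\left(\frac{1}{-115 - 85} + f\right) 25 = \left(\frac{1}{-115 - 85} - 58\right) 25 = \left(\frac{1}{-200} - 58\right) 25 = \left(- \frac{1}{200} - 58\right) 25 = \left(- \frac{11601}{200}\right) 25 = - \frac{11601}{8}$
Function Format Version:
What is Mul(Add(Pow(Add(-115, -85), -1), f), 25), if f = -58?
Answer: Rational(-11601, 8) ≈ -1450.1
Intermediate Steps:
Mul(Add(Pow(Add(-115, -85), -1), f), 25) = Mul(Add(Pow(Add(-115, -85), -1), -58), 25) = Mul(Add(Pow(-200, -1), -58), 25) = Mul(Add(Rational(-1, 200), -58), 25) = Mul(Rational(-11601, 200), 25) = Rational(-11601, 8)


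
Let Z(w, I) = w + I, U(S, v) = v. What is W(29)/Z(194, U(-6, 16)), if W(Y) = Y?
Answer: 29/210 ≈ 0.13810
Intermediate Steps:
Z(w, I) = I + w
W(29)/Z(194, U(-6, 16)) = 29/(16 + 194) = 29/210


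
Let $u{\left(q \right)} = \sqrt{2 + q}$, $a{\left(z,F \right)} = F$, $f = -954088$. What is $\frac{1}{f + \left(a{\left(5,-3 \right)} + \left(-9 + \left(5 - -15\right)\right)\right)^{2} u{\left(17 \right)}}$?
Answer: $- \frac{119261}{113785479240} - \frac{\sqrt{19}}{14223184905} \approx -1.0484 \cdot 10^{-6}$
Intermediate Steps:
$\frac{1}{f + \left(a{\left(5,-3 \right)} + \left(-9 + \left(5 - -15\right)\right)\right)^{2} u{\left(17 \right)}} = \frac{1}{-954088 + \left(-3 + \left(-9 + \left(5 - -15\right)\right)\right)^{2} \sqrt{2 + 17}} = \frac{1}{-954088 + \left(-3 + \left(-9 + \left(5 + 15\right)\right)\right)^{2} \sqrt{19}} = \frac{1}{-954088 + \left(-3 + \left(-9 + 20\right)\right)^{2} \sqrt{19}} = \frac{1}{-954088 + \left(-3 + 11\right)^{2} \sqrt{19}} = \frac{1}{-954088 + 8^{2} \sqrt{19}} = \frac{1}{-954088 + 64 \sqrt{19}}$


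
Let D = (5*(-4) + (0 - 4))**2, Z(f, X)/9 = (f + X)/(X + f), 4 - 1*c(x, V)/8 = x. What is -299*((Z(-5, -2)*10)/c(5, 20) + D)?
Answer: -675441/4 ≈ -1.6886e+5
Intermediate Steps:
c(x, V) = 32 - 8*x
Z(f, X) = 9 (Z(f, X) = 9*((f + X)/(X + f)) = 9*((X + f)/(X + f)) = 9*1 = 9)
D = 576 (D = (-20 - 4)**2 = (-24)**2 = 576)
-299*((Z(-5, -2)*10)/c(5, 20) + D) = -299*((9*10)/(32 - 8*5) + 576) = -299*(90/(32 - 40) + 576) = -299*(90/(-8) + 576) = -299*(90*(-1/8) + 576) = -299*(-45/4 + 576) = -299*2259/4 = -675441/4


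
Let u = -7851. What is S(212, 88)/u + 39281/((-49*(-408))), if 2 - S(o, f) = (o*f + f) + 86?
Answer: 228268169/52319064 ≈ 4.3630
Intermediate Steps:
S(o, f) = -84 - f - f*o (S(o, f) = 2 - ((o*f + f) + 86) = 2 - ((f*o + f) + 86) = 2 - ((f + f*o) + 86) = 2 - (86 + f + f*o) = 2 + (-86 - f - f*o) = -84 - f - f*o)
S(212, 88)/u + 39281/((-49*(-408))) = (-84 - 1*88 - 1*88*212)/(-7851) + 39281/((-49*(-408))) = (-84 - 88 - 18656)*(-1/7851) + 39281/19992 = -18828*(-1/7851) + 39281*(1/19992) = 6276/2617 + 39281/19992 = 228268169/52319064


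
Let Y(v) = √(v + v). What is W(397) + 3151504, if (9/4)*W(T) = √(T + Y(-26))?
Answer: 3151504 + 4*√(397 + 2*I*√13)/9 ≈ 3.1515e+6 + 0.080422*I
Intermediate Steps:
Y(v) = √2*√v (Y(v) = √(2*v) = √2*√v)
W(T) = 4*√(T + 2*I*√13)/9 (W(T) = 4*√(T + √2*√(-26))/9 = 4*√(T + √2*(I*√26))/9 = 4*√(T + 2*I*√13)/9)
W(397) + 3151504 = 4*√(397 + 2*I*√13)/9 + 3151504 = 3151504 + 4*√(397 + 2*I*√13)/9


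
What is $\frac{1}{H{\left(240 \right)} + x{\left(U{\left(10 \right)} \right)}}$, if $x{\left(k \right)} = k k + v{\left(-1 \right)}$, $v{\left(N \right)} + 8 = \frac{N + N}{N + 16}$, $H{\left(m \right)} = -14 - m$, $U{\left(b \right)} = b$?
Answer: $- \frac{15}{2432} \approx -0.0061678$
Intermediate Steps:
$v{\left(N \right)} = -8 + \frac{2 N}{16 + N}$ ($v{\left(N \right)} = -8 + \frac{N + N}{N + 16} = -8 + \frac{2 N}{16 + N}$)
$x{\left(k \right)} = - \frac{122}{15} + k^{2}$ ($x{\left(k \right)} = k k + \frac{2 \left(-64 - -3\right)}{16 - 1} = k^{2} + \frac{2 \left(-64 + 3\right)}{15} = k^{2} + 2 \cdot \frac{1}{15} \left(-61\right) = k^{2} - \frac{122}{15} = - \frac{122}{15} + k^{2}$)
$\frac{1}{H{\left(240 \right)} + x{\left(U{\left(10 \right)} \right)}} = \frac{1}{\left(-14 - 240\right) - \left(\frac{122}{15} - 10^{2}\right)} = \frac{1}{\left(-14 - 240\right) + \left(- \frac{122}{15} + 100\right)} = \frac{1}{-254 + \frac{1378}{15}} = \frac{1}{- \frac{2432}{15}} = - \frac{15}{2432}$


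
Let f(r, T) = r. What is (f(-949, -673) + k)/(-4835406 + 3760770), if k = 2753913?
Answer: -688241/268659 ≈ -2.5618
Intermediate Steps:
(f(-949, -673) + k)/(-4835406 + 3760770) = (-949 + 2753913)/(-4835406 + 3760770) = 2752964/(-1074636) = 2752964*(-1/1074636) = -688241/268659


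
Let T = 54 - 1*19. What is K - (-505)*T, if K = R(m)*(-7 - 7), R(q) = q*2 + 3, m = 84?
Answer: 15281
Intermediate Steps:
R(q) = 3 + 2*q (R(q) = 2*q + 3 = 3 + 2*q)
T = 35 (T = 54 - 19 = 35)
K = -2394 (K = (3 + 2*84)*(-7 - 7) = (3 + 168)*(-14) = 171*(-14) = -2394)
K - (-505)*T = -2394 - (-505)*35 = -2394 - 1*(-17675) = -2394 + 17675 = 15281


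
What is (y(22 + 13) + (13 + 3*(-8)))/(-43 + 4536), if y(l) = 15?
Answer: 4/4493 ≈ 0.00089027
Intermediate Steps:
(y(22 + 13) + (13 + 3*(-8)))/(-43 + 4536) = (15 + (13 + 3*(-8)))/(-43 + 4536) = (15 + (13 - 24))/4493 = (15 - 11)*(1/4493) = 4*(1/4493) = 4/4493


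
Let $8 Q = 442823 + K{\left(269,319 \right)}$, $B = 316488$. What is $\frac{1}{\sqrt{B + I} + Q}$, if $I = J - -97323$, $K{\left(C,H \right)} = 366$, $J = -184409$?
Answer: $\frac{3545512}{196401807993} - \frac{64 \sqrt{229402}}{196401807993} \approx 1.7896 \cdot 10^{-5}$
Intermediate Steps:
$Q = \frac{443189}{8}$ ($Q = \frac{442823 + 366}{8} = \frac{1}{8} \cdot 443189 = \frac{443189}{8} \approx 55399.0$)
$I = -87086$ ($I = -184409 - -97323 = -184409 + 97323 = -87086$)
$\frac{1}{\sqrt{B + I} + Q} = \frac{1}{\sqrt{316488 - 87086} + \frac{443189}{8}} = \frac{1}{\sqrt{229402} + \frac{443189}{8}} = \frac{1}{\frac{443189}{8} + \sqrt{229402}}$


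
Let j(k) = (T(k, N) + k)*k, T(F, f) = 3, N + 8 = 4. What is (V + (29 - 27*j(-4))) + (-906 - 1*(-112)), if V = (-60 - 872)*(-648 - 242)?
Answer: 828607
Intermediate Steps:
N = -4 (N = -8 + 4 = -4)
V = 829480 (V = -932*(-890) = 829480)
j(k) = k*(3 + k) (j(k) = (3 + k)*k = k*(3 + k))
(V + (29 - 27*j(-4))) + (-906 - 1*(-112)) = (829480 + (29 - (-108)*(3 - 4))) + (-906 - 1*(-112)) = (829480 + (29 - (-108)*(-1))) + (-906 + 112) = (829480 + (29 - 27*4)) - 794 = (829480 + (29 - 108)) - 794 = (829480 - 79) - 794 = 829401 - 794 = 828607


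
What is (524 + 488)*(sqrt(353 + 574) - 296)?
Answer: -299552 + 3036*sqrt(103) ≈ -2.6874e+5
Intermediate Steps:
(524 + 488)*(sqrt(353 + 574) - 296) = 1012*(sqrt(927) - 296) = 1012*(3*sqrt(103) - 296) = 1012*(-296 + 3*sqrt(103)) = -299552 + 3036*sqrt(103)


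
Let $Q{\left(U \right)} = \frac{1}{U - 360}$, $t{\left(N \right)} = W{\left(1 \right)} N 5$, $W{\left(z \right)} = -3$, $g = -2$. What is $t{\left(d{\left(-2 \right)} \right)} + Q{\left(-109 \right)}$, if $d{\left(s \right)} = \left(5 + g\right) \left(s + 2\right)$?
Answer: $- \frac{1}{469} \approx -0.0021322$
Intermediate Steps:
$d{\left(s \right)} = 6 + 3 s$ ($d{\left(s \right)} = \left(5 - 2\right) \left(s + 2\right) = 3 \left(2 + s\right) = 6 + 3 s$)
$t{\left(N \right)} = - 15 N$ ($t{\left(N \right)} = - 3 N 5 = - 15 N$)
$Q{\left(U \right)} = \frac{1}{-360 + U}$
$t{\left(d{\left(-2 \right)} \right)} + Q{\left(-109 \right)} = - 15 \left(6 + 3 \left(-2\right)\right) + \frac{1}{-360 - 109} = - 15 \left(6 - 6\right) + \frac{1}{-469} = \left(-15\right) 0 - \frac{1}{469} = 0 - \frac{1}{469} = - \frac{1}{469}$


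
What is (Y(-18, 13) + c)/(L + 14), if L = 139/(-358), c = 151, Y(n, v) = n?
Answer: 47614/4873 ≈ 9.7710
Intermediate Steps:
L = -139/358 (L = 139*(-1/358) = -139/358 ≈ -0.38827)
(Y(-18, 13) + c)/(L + 14) = (-18 + 151)/(-139/358 + 14) = 133/(4873/358) = 133*(358/4873) = 47614/4873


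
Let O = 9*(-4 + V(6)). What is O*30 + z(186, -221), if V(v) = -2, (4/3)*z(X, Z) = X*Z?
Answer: -64899/2 ≈ -32450.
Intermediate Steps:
z(X, Z) = 3*X*Z/4 (z(X, Z) = 3*(X*Z)/4 = 3*X*Z/4)
O = -54 (O = 9*(-4 - 2) = 9*(-6) = -54)
O*30 + z(186, -221) = -54*30 + (¾)*186*(-221) = -1620 - 61659/2 = -64899/2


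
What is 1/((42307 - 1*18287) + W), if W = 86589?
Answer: 1/110609 ≈ 9.0409e-6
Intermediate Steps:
1/((42307 - 1*18287) + W) = 1/((42307 - 1*18287) + 86589) = 1/((42307 - 18287) + 86589) = 1/(24020 + 86589) = 1/110609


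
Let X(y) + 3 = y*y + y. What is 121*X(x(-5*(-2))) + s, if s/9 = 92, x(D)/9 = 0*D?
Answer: 465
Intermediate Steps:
x(D) = 0 (x(D) = 9*(0*D) = 9*0 = 0)
X(y) = -3 + y + y² (X(y) = -3 + (y*y + y) = -3 + (y² + y) = -3 + (y + y²) = -3 + y + y²)
s = 828 (s = 9*92 = 828)
121*X(x(-5*(-2))) + s = 121*(-3 + 0 + 0²) + 828 = 121*(-3 + 0 + 0) + 828 = 121*(-3) + 828 = -363 + 828 = 465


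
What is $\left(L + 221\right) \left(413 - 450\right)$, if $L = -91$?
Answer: $-4810$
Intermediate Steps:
$\left(L + 221\right) \left(413 - 450\right) = \left(-91 + 221\right) \left(413 - 450\right) = 130 \left(-37\right) = -4810$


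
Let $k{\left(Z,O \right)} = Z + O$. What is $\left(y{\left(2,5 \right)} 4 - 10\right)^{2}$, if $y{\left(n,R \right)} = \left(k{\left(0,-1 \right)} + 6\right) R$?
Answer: $8100$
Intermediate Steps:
$k{\left(Z,O \right)} = O + Z$
$y{\left(n,R \right)} = 5 R$ ($y{\left(n,R \right)} = \left(\left(-1 + 0\right) + 6\right) R = \left(-1 + 6\right) R = 5 R$)
$\left(y{\left(2,5 \right)} 4 - 10\right)^{2} = \left(5 \cdot 5 \cdot 4 - 10\right)^{2} = \left(25 \cdot 4 - 10\right)^{2} = \left(100 - 10\right)^{2} = 90^{2} = 8100$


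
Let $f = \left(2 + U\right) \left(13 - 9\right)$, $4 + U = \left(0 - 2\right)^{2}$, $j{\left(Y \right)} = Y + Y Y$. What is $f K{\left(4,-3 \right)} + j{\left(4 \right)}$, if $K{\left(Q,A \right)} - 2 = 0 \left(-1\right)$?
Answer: $36$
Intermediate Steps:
$K{\left(Q,A \right)} = 2$ ($K{\left(Q,A \right)} = 2 + 0 \left(-1\right) = 2 + 0 = 2$)
$j{\left(Y \right)} = Y + Y^{2}$
$U = 0$ ($U = -4 + \left(0 - 2\right)^{2} = -4 + \left(-2\right)^{2} = -4 + 4 = 0$)
$f = 8$ ($f = \left(2 + 0\right) \left(13 - 9\right) = 2 \cdot 4 = 8$)
$f K{\left(4,-3 \right)} + j{\left(4 \right)} = 8 \cdot 2 + 4 \left(1 + 4\right) = 16 + 4 \cdot 5 = 16 + 20 = 36$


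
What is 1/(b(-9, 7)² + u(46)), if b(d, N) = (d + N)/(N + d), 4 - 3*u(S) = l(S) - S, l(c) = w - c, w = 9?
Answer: 1/30 ≈ 0.033333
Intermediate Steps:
l(c) = 9 - c
u(S) = -5/3 + 2*S/3 (u(S) = 4/3 - ((9 - S) - S)/3 = 4/3 - (9 - 2*S)/3 = 4/3 + (-3 + 2*S/3) = -5/3 + 2*S/3)
b(d, N) = 1 (b(d, N) = (N + d)/(N + d) = 1)
1/(b(-9, 7)² + u(46)) = 1/(1² + (-5/3 + (⅔)*46)) = 1/(1 + (-5/3 + 92/3)) = 1/(1 + 29) = 1/30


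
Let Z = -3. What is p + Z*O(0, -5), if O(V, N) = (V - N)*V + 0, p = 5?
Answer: 5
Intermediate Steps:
O(V, N) = V*(V - N) (O(V, N) = V*(V - N) + 0 = V*(V - N))
p + Z*O(0, -5) = 5 - 0*(0 - 1*(-5)) = 5 - 0*(0 + 5) = 5 - 0*5 = 5 - 3*0 = 5 + 0 = 5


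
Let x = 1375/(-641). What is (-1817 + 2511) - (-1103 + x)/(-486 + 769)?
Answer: 126602080/181403 ≈ 697.91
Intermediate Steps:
x = -1375/641 (x = 1375*(-1/641) = -1375/641 ≈ -2.1451)
(-1817 + 2511) - (-1103 + x)/(-486 + 769) = (-1817 + 2511) - (-1103 - 1375/641)/(-486 + 769) = 694 - (-708398)/(641*283) = 694 - 1*(-708398/181403) = 694 + 708398/181403 = 126602080/181403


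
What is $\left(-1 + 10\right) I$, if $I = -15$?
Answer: $-135$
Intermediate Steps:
$\left(-1 + 10\right) I = \left(-1 + 10\right) \left(-15\right) = 9 \left(-15\right) = -135$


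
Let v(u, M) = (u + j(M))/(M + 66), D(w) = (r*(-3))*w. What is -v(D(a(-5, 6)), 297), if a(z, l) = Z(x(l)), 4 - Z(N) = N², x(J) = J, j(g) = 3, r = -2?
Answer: 63/121 ≈ 0.52066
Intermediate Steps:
Z(N) = 4 - N²
a(z, l) = 4 - l²
D(w) = 6*w (D(w) = (-2*(-3))*w = 6*w)
v(u, M) = (3 + u)/(66 + M) (v(u, M) = (u + 3)/(M + 66) = (3 + u)/(66 + M))
-v(D(a(-5, 6)), 297) = -(3 + 6*(4 - 1*6²))/(66 + 297) = -(3 + 6*(4 - 1*36))/363 = -(3 + 6*(4 - 36))/363 = -(3 + 6*(-32))/363 = -(3 - 192)/363 = -(-189)/363 = -1*(-63/121) = 63/121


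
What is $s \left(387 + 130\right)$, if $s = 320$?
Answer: $165440$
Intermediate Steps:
$s \left(387 + 130\right) = 320 \left(387 + 130\right) = 320 \cdot 517 = 165440$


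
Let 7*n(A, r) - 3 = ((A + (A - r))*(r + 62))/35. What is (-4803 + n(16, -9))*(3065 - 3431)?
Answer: 429851262/245 ≈ 1.7545e+6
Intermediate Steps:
n(A, r) = 3/7 + (62 + r)*(-r + 2*A)/245 (n(A, r) = 3/7 + (((A + (A - r))*(r + 62))/35)/7 = 3/7 + (((-r + 2*A)*(62 + r))*(1/35))/7 = 3/7 + (((62 + r)*(-r + 2*A))*(1/35))/7 = 3/7 + ((62 + r)*(-r + 2*A)/35)/7 = 3/7 + (62 + r)*(-r + 2*A)/245)
(-4803 + n(16, -9))*(3065 - 3431) = (-4803 + (3/7 - 62/245*(-9) - 1/245*(-9)**2 + (124/245)*16 + (2/245)*16*(-9)))*(3065 - 3431) = (-4803 + (3/7 + 558/245 - 1/245*81 + 1984/245 - 288/245))*(-366) = (-4803 + (3/7 + 558/245 - 81/245 + 1984/245 - 288/245))*(-366) = (-4803 + 2278/245)*(-366) = -1174457/245*(-366) = 429851262/245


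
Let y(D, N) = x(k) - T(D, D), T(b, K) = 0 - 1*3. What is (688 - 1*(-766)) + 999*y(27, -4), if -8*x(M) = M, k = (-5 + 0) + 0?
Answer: 40603/8 ≈ 5075.4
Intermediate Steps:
T(b, K) = -3 (T(b, K) = 0 - 3 = -3)
k = -5 (k = -5 + 0 = -5)
x(M) = -M/8
y(D, N) = 29/8 (y(D, N) = -1/8*(-5) - 1*(-3) = 5/8 + 3 = 29/8)
(688 - 1*(-766)) + 999*y(27, -4) = (688 - 1*(-766)) + 999*(29/8) = (688 + 766) + 28971/8 = 1454 + 28971/8 = 40603/8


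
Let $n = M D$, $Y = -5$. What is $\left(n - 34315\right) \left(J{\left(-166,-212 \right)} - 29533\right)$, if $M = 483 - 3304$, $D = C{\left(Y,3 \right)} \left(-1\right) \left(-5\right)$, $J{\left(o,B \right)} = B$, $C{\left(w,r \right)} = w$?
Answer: $-1077066450$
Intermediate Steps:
$D = -25$ ($D = \left(-5\right) \left(-1\right) \left(-5\right) = 5 \left(-5\right) = -25$)
$M = -2821$ ($M = 483 - 3304 = -2821$)
$n = 70525$ ($n = \left(-2821\right) \left(-25\right) = 70525$)
$\left(n - 34315\right) \left(J{\left(-166,-212 \right)} - 29533\right) = \left(70525 - 34315\right) \left(-212 - 29533\right) = 36210 \left(-29745\right) = -1077066450$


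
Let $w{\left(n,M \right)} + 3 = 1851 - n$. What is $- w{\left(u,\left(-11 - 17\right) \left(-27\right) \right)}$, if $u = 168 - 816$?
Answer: $-2496$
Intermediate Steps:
$u = -648$
$w{\left(n,M \right)} = 1848 - n$ ($w{\left(n,M \right)} = -3 - \left(-1851 + n\right) = 1848 - n$)
$- w{\left(u,\left(-11 - 17\right) \left(-27\right) \right)} = - (1848 - -648) = - (1848 + 648) = \left(-1\right) 2496 = -2496$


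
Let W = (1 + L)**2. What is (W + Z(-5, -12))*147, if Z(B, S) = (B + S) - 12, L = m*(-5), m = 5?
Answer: 80409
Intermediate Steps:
L = -25 (L = 5*(-5) = -25)
W = 576 (W = (1 - 25)**2 = (-24)**2 = 576)
Z(B, S) = -12 + B + S
(W + Z(-5, -12))*147 = (576 + (-12 - 5 - 12))*147 = (576 - 29)*147 = 547*147 = 80409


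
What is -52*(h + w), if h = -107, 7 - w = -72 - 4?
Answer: 1248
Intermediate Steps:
w = 83 (w = 7 - (-72 - 4) = 7 - 1*(-76) = 7 + 76 = 83)
-52*(h + w) = -52*(-107 + 83) = -52*(-24) = 1248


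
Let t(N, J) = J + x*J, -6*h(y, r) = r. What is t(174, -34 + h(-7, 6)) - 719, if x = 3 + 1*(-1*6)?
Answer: -649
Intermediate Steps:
h(y, r) = -r/6
x = -3 (x = 3 + 1*(-6) = 3 - 6 = -3)
t(N, J) = -2*J (t(N, J) = J - 3*J = -2*J)
t(174, -34 + h(-7, 6)) - 719 = -2*(-34 - ⅙*6) - 719 = -2*(-34 - 1) - 719 = -2*(-35) - 719 = 70 - 719 = -649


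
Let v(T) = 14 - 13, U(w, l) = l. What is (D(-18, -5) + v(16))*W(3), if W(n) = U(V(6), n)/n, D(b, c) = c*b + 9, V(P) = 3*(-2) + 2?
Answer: 100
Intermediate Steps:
V(P) = -4 (V(P) = -6 + 2 = -4)
v(T) = 1
D(b, c) = 9 + b*c (D(b, c) = b*c + 9 = 9 + b*c)
W(n) = 1 (W(n) = n/n = 1)
(D(-18, -5) + v(16))*W(3) = ((9 - 18*(-5)) + 1)*1 = ((9 + 90) + 1)*1 = (99 + 1)*1 = 100*1 = 100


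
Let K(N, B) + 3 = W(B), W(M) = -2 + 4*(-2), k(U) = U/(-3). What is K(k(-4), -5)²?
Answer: 169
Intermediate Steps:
k(U) = -U/3 (k(U) = U*(-⅓) = -U/3)
W(M) = -10 (W(M) = -2 - 8 = -10)
K(N, B) = -13 (K(N, B) = -3 - 10 = -13)
K(k(-4), -5)² = (-13)² = 169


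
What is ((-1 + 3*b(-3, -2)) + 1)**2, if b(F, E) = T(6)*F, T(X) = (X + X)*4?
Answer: 186624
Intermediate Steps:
T(X) = 8*X (T(X) = (2*X)*4 = 8*X)
b(F, E) = 48*F (b(F, E) = (8*6)*F = 48*F)
((-1 + 3*b(-3, -2)) + 1)**2 = ((-1 + 3*(48*(-3))) + 1)**2 = ((-1 + 3*(-144)) + 1)**2 = ((-1 - 432) + 1)**2 = (-433 + 1)**2 = (-432)**2 = 186624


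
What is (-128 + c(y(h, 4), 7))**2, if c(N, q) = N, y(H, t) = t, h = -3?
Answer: 15376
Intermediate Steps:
(-128 + c(y(h, 4), 7))**2 = (-128 + 4)**2 = (-124)**2 = 15376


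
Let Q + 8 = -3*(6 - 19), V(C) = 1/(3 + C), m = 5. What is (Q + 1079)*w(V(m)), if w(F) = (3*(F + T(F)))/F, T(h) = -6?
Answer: -156510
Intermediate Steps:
Q = 31 (Q = -8 - 3*(6 - 19) = -8 - 3*(-13) = -8 + 39 = 31)
w(F) = (-18 + 3*F)/F (w(F) = (3*(F - 6))/F = (3*(-6 + F))/F = (-18 + 3*F)/F)
(Q + 1079)*w(V(m)) = (31 + 1079)*(3 - 18/(1/(3 + 5))) = 1110*(3 - 18/(1/8)) = 1110*(3 - 18/⅛) = 1110*(3 - 18*8) = 1110*(3 - 144) = 1110*(-141) = -156510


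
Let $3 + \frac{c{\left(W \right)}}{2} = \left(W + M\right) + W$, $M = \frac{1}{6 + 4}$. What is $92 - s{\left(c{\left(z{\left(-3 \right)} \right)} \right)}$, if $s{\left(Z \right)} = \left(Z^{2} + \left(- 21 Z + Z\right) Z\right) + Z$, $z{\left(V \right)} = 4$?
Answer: $\frac{51464}{25} \approx 2058.6$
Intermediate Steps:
$M = \frac{1}{10} \approx 0.1$
$c{\left(W \right)} = - \frac{29}{5} + 4 W$ ($c{\left(W \right)} = -6 + 2 \left(\left(W + \frac{1}{10}\right) + W\right) = -6 + 2 \left(\left(\frac{1}{10} + W\right) + W\right) = -6 + 2 \left(\frac{1}{10} + 2 W\right) = -6 + \left(\frac{1}{5} + 4 W\right) = - \frac{29}{5} + 4 W$)
$s{\left(Z \right)} = Z - 19 Z^{2}$ ($s{\left(Z \right)} = \left(Z^{2} + - 20 Z Z\right) + Z = \left(Z^{2} - 20 Z^{2}\right) + Z = - 19 Z^{2} + Z = Z - 19 Z^{2}$)
$92 - s{\left(c{\left(z{\left(-3 \right)} \right)} \right)} = 92 - \left(- \frac{29}{5} + 4 \cdot 4\right) \left(1 - 19 \left(- \frac{29}{5} + 4 \cdot 4\right)\right) = 92 - \left(- \frac{29}{5} + 16\right) \left(1 - 19 \left(- \frac{29}{5} + 16\right)\right) = 92 - \frac{51 \left(1 - \frac{969}{5}\right)}{5} = 92 - \frac{51}{5} \left(- \frac{964}{5}\right) = 92 - - \frac{49164}{25} = 92 + \frac{49164}{25} = \frac{51464}{25}$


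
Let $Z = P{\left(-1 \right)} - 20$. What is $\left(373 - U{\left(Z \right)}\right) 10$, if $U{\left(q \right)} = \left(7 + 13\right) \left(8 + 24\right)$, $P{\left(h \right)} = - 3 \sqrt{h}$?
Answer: $-2670$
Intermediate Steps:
$Z = -20 - 3 i$ ($Z = - 3 \sqrt{-1} - 20 = - 3 i - 20 = -20 - 3 i \approx -20.0 - 3.0 i$)
$U{\left(q \right)} = 640$ ($U{\left(q \right)} = 20 \cdot 32 = 640$)
$\left(373 - U{\left(Z \right)}\right) 10 = \left(373 - 640\right) 10 = \left(-267\right) 10 = -2670$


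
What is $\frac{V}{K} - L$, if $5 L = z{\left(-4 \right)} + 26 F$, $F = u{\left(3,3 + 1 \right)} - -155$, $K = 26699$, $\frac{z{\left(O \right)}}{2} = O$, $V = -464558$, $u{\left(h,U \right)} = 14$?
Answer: $- \frac{119424604}{133495} \approx -894.6$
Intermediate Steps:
$z{\left(O \right)} = 2 O$
$F = 169$ ($F = 14 - -155 = 14 + 155 = 169$)
$L = \frac{4386}{5}$ ($L = \frac{2 \left(-4\right) + 26 \cdot 169}{5} = \frac{-8 + 4394}{5} = \frac{1}{5} \cdot 4386 = \frac{4386}{5} \approx 877.2$)
$\frac{V}{K} - L = - \frac{464558}{26699} - \frac{4386}{5} = - \frac{119424604}{133495}$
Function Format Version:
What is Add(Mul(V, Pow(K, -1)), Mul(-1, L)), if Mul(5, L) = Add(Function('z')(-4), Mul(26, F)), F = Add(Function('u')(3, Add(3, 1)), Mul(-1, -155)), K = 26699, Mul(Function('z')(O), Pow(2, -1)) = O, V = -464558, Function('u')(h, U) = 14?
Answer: Rational(-119424604, 133495) ≈ -894.60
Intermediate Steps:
Function('z')(O) = Mul(2, O)
F = 169 (F = Add(14, Mul(-1, -155)) = Add(14, 155) = 169)
L = Rational(4386, 5) (L = Mul(Rational(1, 5), Add(Mul(2, -4), Mul(26, 169))) = Mul(Rational(1, 5), Add(-8, 4394)) = Mul(Rational(1, 5), 4386) = Rational(4386, 5) ≈ 877.20)
Add(Mul(V, Pow(K, -1)), Mul(-1, L)) = Add(Mul(-464558, Pow(26699, -1)), Mul(-1, Rational(4386, 5))) = Add(Mul(-464558, Rational(1, 26699)), Rational(-4386, 5)) = Add(Rational(-464558, 26699), Rational(-4386, 5)) = Rational(-119424604, 133495)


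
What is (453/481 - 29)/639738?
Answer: -6748/153856989 ≈ -4.3859e-5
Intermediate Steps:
(453/481 - 29)/639738 = (453*(1/481) - 29)*(1/639738) = (453/481 - 29)*(1/639738) = -13496/481*1/639738 = -6748/153856989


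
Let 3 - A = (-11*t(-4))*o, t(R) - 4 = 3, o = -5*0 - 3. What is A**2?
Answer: 51984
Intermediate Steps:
o = -3 (o = 0 - 3 = -3)
t(R) = 7 (t(R) = 4 + 3 = 7)
A = -228 (A = 3 - (-11*7)*(-3) = 3 - (-77)*(-3) = 3 - 1*231 = 3 - 231 = -228)
A**2 = (-228)**2 = 51984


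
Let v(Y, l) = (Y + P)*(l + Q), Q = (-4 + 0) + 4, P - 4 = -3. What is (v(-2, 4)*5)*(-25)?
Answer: 500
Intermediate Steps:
P = 1 (P = 4 - 3 = 1)
Q = 0 (Q = -4 + 4 = 0)
v(Y, l) = l*(1 + Y) (v(Y, l) = (Y + 1)*(l + 0) = (1 + Y)*l = l*(1 + Y))
(v(-2, 4)*5)*(-25) = ((4*(1 - 2))*5)*(-25) = ((4*(-1))*5)*(-25) = -4*5*(-25) = -20*(-25) = 500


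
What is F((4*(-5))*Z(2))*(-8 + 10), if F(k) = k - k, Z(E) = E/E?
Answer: 0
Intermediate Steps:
Z(E) = 1
F(k) = 0
F((4*(-5))*Z(2))*(-8 + 10) = 0*(-8 + 10) = 0*2 = 0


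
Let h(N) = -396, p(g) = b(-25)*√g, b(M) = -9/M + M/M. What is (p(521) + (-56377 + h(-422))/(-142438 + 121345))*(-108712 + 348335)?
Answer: 13604116579/21093 + 8147182*√521/25 ≈ 8.0835e+6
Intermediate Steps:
b(M) = 1 - 9/M (b(M) = -9/M + 1 = 1 - 9/M)
p(g) = 34*√g/25 (p(g) = ((-9 - 25)/(-25))*√g = (-1/25*(-34))*√g = 34*√g/25)
(p(521) + (-56377 + h(-422))/(-142438 + 121345))*(-108712 + 348335) = (34*√521/25 + (-56377 - 396)/(-142438 + 121345))*(-108712 + 348335) = (34*√521/25 - 56773/(-21093))*239623 = (34*√521/25 - 56773*(-1/21093))*239623 = (34*√521/25 + 56773/21093)*239623 = (56773/21093 + 34*√521/25)*239623 = 13604116579/21093 + 8147182*√521/25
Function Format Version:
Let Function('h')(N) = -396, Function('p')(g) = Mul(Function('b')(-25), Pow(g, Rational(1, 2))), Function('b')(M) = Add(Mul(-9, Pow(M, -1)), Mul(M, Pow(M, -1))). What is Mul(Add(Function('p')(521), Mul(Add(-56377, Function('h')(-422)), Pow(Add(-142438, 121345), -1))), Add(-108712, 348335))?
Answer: Add(Rational(13604116579, 21093), Mul(Rational(8147182, 25), Pow(521, Rational(1, 2)))) ≈ 8.0835e+6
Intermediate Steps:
Function('b')(M) = Add(1, Mul(-9, Pow(M, -1))) (Function('b')(M) = Add(Mul(-9, Pow(M, -1)), 1) = Add(1, Mul(-9, Pow(M, -1))))
Function('p')(g) = Mul(Rational(34, 25), Pow(g, Rational(1, 2))) (Function('p')(g) = Mul(Mul(Pow(-25, -1), Add(-9, -25)), Pow(g, Rational(1, 2))) = Mul(Mul(Rational(-1, 25), -34), Pow(g, Rational(1, 2))) = Mul(Rational(34, 25), Pow(g, Rational(1, 2))))
Mul(Add(Function('p')(521), Mul(Add(-56377, Function('h')(-422)), Pow(Add(-142438, 121345), -1))), Add(-108712, 348335)) = Mul(Add(Mul(Rational(34, 25), Pow(521, Rational(1, 2))), Mul(Add(-56377, -396), Pow(Add(-142438, 121345), -1))), Add(-108712, 348335)) = Mul(Add(Mul(Rational(34, 25), Pow(521, Rational(1, 2))), Mul(-56773, Pow(-21093, -1))), 239623) = Mul(Add(Mul(Rational(34, 25), Pow(521, Rational(1, 2))), Mul(-56773, Rational(-1, 21093))), 239623) = Mul(Add(Mul(Rational(34, 25), Pow(521, Rational(1, 2))), Rational(56773, 21093)), 239623) = Mul(Add(Rational(56773, 21093), Mul(Rational(34, 25), Pow(521, Rational(1, 2)))), 239623) = Add(Rational(13604116579, 21093), Mul(Rational(8147182, 25), Pow(521, Rational(1, 2))))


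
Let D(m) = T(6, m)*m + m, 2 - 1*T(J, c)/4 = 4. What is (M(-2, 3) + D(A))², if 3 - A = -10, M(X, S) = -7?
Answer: 9604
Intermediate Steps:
T(J, c) = -8 (T(J, c) = 8 - 4*4 = 8 - 16 = -8)
A = 13 (A = 3 - 1*(-10) = 3 + 10 = 13)
D(m) = -7*m (D(m) = -8*m + m = -7*m)
(M(-2, 3) + D(A))² = (-7 - 7*13)² = (-7 - 91)² = (-98)² = 9604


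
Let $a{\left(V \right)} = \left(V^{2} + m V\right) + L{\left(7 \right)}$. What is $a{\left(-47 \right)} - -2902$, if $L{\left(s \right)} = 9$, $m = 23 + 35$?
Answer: $2394$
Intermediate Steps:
$m = 58$
$a{\left(V \right)} = 9 + V^{2} + 58 V$ ($a{\left(V \right)} = \left(V^{2} + 58 V\right) + 9 = 9 + V^{2} + 58 V$)
$a{\left(-47 \right)} - -2902 = \left(9 + \left(-47\right)^{2} + 58 \left(-47\right)\right) - -2902 = \left(9 + 2209 - 2726\right) + 2902 = -508 + 2902 = 2394$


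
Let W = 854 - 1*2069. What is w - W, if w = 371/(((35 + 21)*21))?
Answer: 204173/168 ≈ 1215.3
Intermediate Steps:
W = -1215 (W = 854 - 2069 = -1215)
w = 53/168 (w = 371/((56*21)) = 371/1176 = 371*(1/1176) = 53/168 ≈ 0.31548)
w - W = 53/168 - 1*(-1215) = 53/168 + 1215 = 204173/168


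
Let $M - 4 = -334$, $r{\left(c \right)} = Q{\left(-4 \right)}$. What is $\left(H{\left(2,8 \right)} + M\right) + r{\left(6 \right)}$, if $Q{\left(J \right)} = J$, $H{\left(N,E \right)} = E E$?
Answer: $-270$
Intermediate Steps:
$H{\left(N,E \right)} = E^{2}$
$r{\left(c \right)} = -4$
$M = -330$ ($M = 4 - 334 = -330$)
$\left(H{\left(2,8 \right)} + M\right) + r{\left(6 \right)} = \left(8^{2} - 330\right) - 4 = \left(64 - 330\right) - 4 = -266 - 4 = -270$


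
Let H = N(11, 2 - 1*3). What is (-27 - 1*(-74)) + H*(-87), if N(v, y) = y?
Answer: 134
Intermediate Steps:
H = -1 (H = 2 - 1*3 = 2 - 3 = -1)
(-27 - 1*(-74)) + H*(-87) = (-27 - 1*(-74)) - 1*(-87) = (-27 + 74) + 87 = 47 + 87 = 134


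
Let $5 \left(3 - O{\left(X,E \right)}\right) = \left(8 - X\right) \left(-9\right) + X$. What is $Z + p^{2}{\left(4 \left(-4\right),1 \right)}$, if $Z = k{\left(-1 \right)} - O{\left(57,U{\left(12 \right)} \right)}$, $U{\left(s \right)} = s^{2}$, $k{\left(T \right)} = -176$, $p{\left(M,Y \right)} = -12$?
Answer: $\frac{323}{5} \approx 64.6$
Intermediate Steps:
$O{\left(X,E \right)} = \frac{87}{5} - 2 X$ ($O{\left(X,E \right)} = 3 - \frac{\left(8 - X\right) \left(-9\right) + X}{5} = 3 - \frac{\left(-72 + 9 X\right) + X}{5} = 3 - \frac{-72 + 10 X}{5} = 3 - \left(- \frac{72}{5} + 2 X\right) = \frac{87}{5} - 2 X$)
$Z = - \frac{397}{5}$ ($Z = -176 - \left(\frac{87}{5} - 114\right) = -176 - - \frac{483}{5} = -176 + \frac{483}{5} = - \frac{397}{5} \approx -79.4$)
$Z + p^{2}{\left(4 \left(-4\right),1 \right)} = - \frac{397}{5} + \left(-12\right)^{2} = - \frac{397}{5} + 144 = \frac{323}{5}$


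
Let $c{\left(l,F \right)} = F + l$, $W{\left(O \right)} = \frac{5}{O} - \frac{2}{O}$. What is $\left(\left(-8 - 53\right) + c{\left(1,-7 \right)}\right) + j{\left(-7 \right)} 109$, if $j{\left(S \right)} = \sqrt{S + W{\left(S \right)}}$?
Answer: $-67 + \frac{218 i \sqrt{91}}{7} \approx -67.0 + 297.08 i$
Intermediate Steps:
$W{\left(O \right)} = \frac{3}{O}$
$j{\left(S \right)} = \sqrt{S + \frac{3}{S}}$
$\left(\left(-8 - 53\right) + c{\left(1,-7 \right)}\right) + j{\left(-7 \right)} 109 = \left(\left(-8 - 53\right) + \left(-7 + 1\right)\right) + \sqrt{-7 + \frac{3}{-7}} \cdot 109 = \left(-61 - 6\right) + \sqrt{-7 + 3 \left(- \frac{1}{7}\right)} 109 = -67 + \sqrt{-7 - \frac{3}{7}} \cdot 109 = -67 + \sqrt{- \frac{52}{7}} \cdot 109 = -67 + \frac{2 i \sqrt{91}}{7} \cdot 109 = -67 + \frac{218 i \sqrt{91}}{7}$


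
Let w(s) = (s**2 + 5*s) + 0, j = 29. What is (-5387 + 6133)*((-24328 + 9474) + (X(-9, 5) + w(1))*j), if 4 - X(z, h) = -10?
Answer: -10648404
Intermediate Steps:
X(z, h) = 14 (X(z, h) = 4 - 1*(-10) = 4 + 10 = 14)
w(s) = s**2 + 5*s
(-5387 + 6133)*((-24328 + 9474) + (X(-9, 5) + w(1))*j) = (-5387 + 6133)*((-24328 + 9474) + (14 + 1*(5 + 1))*29) = 746*(-14854 + (14 + 1*6)*29) = 746*(-14854 + (14 + 6)*29) = 746*(-14854 + 20*29) = 746*(-14854 + 580) = 746*(-14274) = -10648404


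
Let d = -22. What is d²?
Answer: 484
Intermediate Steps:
d² = (-22)² = 484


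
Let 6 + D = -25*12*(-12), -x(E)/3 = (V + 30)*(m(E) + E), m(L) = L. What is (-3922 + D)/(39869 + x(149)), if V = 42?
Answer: 328/24499 ≈ 0.013388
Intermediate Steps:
x(E) = -432*E (x(E) = -3*(42 + 30)*(E + E) = -216*2*E = -432*E)
D = 3594 (D = -6 - 25*12*(-12) = -6 - 300*(-12) = -6 + 3600 = 3594)
(-3922 + D)/(39869 + x(149)) = (-3922 + 3594)/(39869 - 432*149) = -328/(39869 - 64368) = -328/(-24499) = -328*(-1/24499) = 328/24499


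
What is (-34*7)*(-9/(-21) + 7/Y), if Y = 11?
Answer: -2788/11 ≈ -253.45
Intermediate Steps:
(-34*7)*(-9/(-21) + 7/Y) = (-34*7)*(-9/(-21) + 7/11) = -238*(-9*(-1/21) + 7*(1/11)) = -238*(3/7 + 7/11) = -238*82/77 = -2788/11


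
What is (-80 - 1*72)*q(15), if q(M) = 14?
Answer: -2128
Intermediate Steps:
(-80 - 1*72)*q(15) = (-80 - 1*72)*14 = (-80 - 72)*14 = -152*14 = -2128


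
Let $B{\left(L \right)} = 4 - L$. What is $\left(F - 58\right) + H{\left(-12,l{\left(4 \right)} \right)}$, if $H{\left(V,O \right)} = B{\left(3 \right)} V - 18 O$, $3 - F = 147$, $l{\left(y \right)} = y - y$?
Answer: $-214$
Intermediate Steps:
$l{\left(y \right)} = 0$
$F = -144$ ($F = 3 - 147 = -144$)
$H{\left(V,O \right)} = V - 18 O$ ($H{\left(V,O \right)} = \left(4 - 3\right) V - 18 O = 1 V - 18 O = V - 18 O$)
$\left(F - 58\right) + H{\left(-12,l{\left(4 \right)} \right)} = \left(-144 - 58\right) - 12 = -202 + \left(-12 + 0\right) = -202 - 12 = -214$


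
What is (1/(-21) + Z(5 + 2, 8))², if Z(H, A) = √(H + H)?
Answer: 6175/441 - 2*√14/21 ≈ 13.646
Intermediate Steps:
Z(H, A) = √2*√H (Z(H, A) = √(2*H) = √2*√H)
(1/(-21) + Z(5 + 2, 8))² = (1/(-21) + √2*√(5 + 2))² = (-1/21 + √2*√7)² = (-1/21 + √14)²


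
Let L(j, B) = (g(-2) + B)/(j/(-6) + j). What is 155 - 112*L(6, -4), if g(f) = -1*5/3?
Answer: 4229/15 ≈ 281.93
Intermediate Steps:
g(f) = -5/3 (g(f) = -5*⅓ = -5/3)
L(j, B) = 6*(-5/3 + B)/(5*j) (L(j, B) = (-5/3 + B)/(j/(-6) + j) = (-5/3 + B)/(j*(-⅙) + j) = (-5/3 + B)/(-j/6 + j) = (-5/3 + B)/((5*j/6)) = (-5/3 + B)*(6/(5*j)) = 6*(-5/3 + B)/(5*j))
155 - 112*L(6, -4) = 155 - 224*(-5 + 3*(-4))/(5*6) = 155 - 224*(-5 - 12)/(5*6) = 155 - 224*(-17)/(5*6) = 155 - 112*(-17/15) = 155 + 1904/15 = 4229/15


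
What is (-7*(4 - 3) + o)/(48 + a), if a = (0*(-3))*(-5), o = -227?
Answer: -39/8 ≈ -4.8750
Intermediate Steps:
a = 0 (a = 0*(-5) = 0)
(-7*(4 - 3) + o)/(48 + a) = (-7*(4 - 3) - 227)/(48 + 0) = (-7*1 - 227)/48 = (-7 - 227)*(1/48) = -234*1/48 = -39/8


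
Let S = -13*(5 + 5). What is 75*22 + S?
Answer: 1520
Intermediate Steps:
S = -130 (S = -13*10 = -130)
75*22 + S = 75*22 - 130 = 1650 - 130 = 1520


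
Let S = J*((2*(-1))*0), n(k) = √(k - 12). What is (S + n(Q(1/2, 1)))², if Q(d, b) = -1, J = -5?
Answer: -13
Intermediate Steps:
n(k) = √(-12 + k)
S = 0 (S = -5*2*(-1)*0 = -(-10)*0 = -5*0 = 0)
(S + n(Q(1/2, 1)))² = (0 + √(-12 - 1))² = (0 + √(-13))² = (0 + I*√13)² = (I*√13)² = -13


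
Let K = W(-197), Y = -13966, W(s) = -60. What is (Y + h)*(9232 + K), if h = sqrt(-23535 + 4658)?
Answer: -128096152 + 9172*I*sqrt(18877) ≈ -1.281e+8 + 1.2602e+6*I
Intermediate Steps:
K = -60
h = I*sqrt(18877) (h = sqrt(-18877) = I*sqrt(18877) ≈ 137.39*I)
(Y + h)*(9232 + K) = (-13966 + I*sqrt(18877))*(9232 - 60) = (-13966 + I*sqrt(18877))*9172 = -128096152 + 9172*I*sqrt(18877)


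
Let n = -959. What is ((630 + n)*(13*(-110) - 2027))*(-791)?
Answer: -899646223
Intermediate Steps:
((630 + n)*(13*(-110) - 2027))*(-791) = ((630 - 959)*(13*(-110) - 2027))*(-791) = -329*(-1430 - 2027)*(-791) = -329*(-3457)*(-791) = 1137353*(-791) = -899646223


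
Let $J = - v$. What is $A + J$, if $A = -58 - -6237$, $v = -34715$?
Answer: $40894$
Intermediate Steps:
$A = 6179$ ($A = -58 + 6237 = 6179$)
$J = 34715$ ($J = \left(-1\right) \left(-34715\right) = 34715$)
$A + J = 6179 + 34715 = 40894$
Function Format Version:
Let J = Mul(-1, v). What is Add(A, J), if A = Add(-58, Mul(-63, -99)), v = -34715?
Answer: 40894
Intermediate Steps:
A = 6179 (A = Add(-58, 6237) = 6179)
J = 34715 (J = Mul(-1, -34715) = 34715)
Add(A, J) = Add(6179, 34715) = 40894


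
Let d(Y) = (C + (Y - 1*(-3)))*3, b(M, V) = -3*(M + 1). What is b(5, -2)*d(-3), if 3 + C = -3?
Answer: 324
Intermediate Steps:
C = -6 (C = -3 - 3 = -6)
b(M, V) = -3 - 3*M (b(M, V) = -3*(1 + M) = -3 - 3*M)
d(Y) = -9 + 3*Y (d(Y) = (-6 + (Y - 1*(-3)))*3 = (-6 + (Y + 3))*3 = (-6 + (3 + Y))*3 = (-3 + Y)*3 = -9 + 3*Y)
b(5, -2)*d(-3) = (-3 - 3*5)*(-9 + 3*(-3)) = (-3 - 15)*(-9 - 9) = -18*(-18) = 324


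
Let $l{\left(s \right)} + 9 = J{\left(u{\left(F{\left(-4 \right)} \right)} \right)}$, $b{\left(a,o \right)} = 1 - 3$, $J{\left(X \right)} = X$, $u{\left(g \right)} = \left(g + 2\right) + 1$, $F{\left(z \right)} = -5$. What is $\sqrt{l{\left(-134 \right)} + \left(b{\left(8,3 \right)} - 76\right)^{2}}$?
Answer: $\sqrt{6073} \approx 77.929$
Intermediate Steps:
$u{\left(g \right)} = 3 + g$ ($u{\left(g \right)} = \left(2 + g\right) + 1 = 3 + g$)
$b{\left(a,o \right)} = -2$ ($b{\left(a,o \right)} = 1 - 3 = -2$)
$l{\left(s \right)} = -11$ ($l{\left(s \right)} = -9 + \left(3 - 5\right) = -9 - 2 = -11$)
$\sqrt{l{\left(-134 \right)} + \left(b{\left(8,3 \right)} - 76\right)^{2}} = \sqrt{-11 + \left(-2 - 76\right)^{2}} = \sqrt{-11 + \left(-78\right)^{2}} = \sqrt{-11 + 6084} = \sqrt{6073}$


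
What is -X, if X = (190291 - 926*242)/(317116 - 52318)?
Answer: 11267/88266 ≈ 0.12765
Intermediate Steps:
X = -11267/88266 (X = (190291 - 224092)/264798 = -33801*1/264798 = -11267/88266 ≈ -0.12765)
-X = -1*(-11267/88266) = 11267/88266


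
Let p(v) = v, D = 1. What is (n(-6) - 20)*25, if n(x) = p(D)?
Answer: -475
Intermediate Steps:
n(x) = 1
(n(-6) - 20)*25 = (1 - 20)*25 = -19*25 = -475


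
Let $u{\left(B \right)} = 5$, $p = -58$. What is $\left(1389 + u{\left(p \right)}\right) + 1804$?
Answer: $3198$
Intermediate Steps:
$\left(1389 + u{\left(p \right)}\right) + 1804 = \left(1389 + 5\right) + 1804 = 1394 + 1804 = 3198$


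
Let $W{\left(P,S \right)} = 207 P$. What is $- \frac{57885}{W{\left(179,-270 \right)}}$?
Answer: $- \frac{19295}{12351} \approx -1.5622$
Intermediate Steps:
$- \frac{57885}{W{\left(179,-270 \right)}} = - \frac{57885}{207 \cdot 179} = - \frac{57885}{37053} = \left(-57885\right) \frac{1}{37053} = - \frac{19295}{12351}$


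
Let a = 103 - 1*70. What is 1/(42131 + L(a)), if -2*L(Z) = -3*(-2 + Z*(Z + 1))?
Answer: 1/43811 ≈ 2.2825e-5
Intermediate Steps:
a = 33 (a = 103 - 70 = 33)
L(Z) = -3 + 3*Z*(1 + Z)/2 (L(Z) = -(-3)*(-2 + Z*(Z + 1))/2 = -(-3)*(-2 + Z*(1 + Z))/2 = -(6 - 3*Z*(1 + Z))/2 = -3 + 3*Z*(1 + Z)/2)
1/(42131 + L(a)) = 1/(42131 + (-3 + (3/2)*33 + (3/2)*33²)) = 1/(42131 + (-3 + 99/2 + (3/2)*1089)) = 1/(42131 + (-3 + 99/2 + 3267/2)) = 1/(42131 + 1680) = 1/43811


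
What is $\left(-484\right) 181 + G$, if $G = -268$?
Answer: $-87872$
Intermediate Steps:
$\left(-484\right) 181 + G = \left(-484\right) 181 - 268 = -87604 - 268 = -87872$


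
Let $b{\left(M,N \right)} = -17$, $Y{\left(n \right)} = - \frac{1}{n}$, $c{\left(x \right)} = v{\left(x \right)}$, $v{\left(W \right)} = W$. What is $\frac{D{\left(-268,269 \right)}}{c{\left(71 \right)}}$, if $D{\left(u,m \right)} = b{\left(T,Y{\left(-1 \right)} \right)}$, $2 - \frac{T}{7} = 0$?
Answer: $- \frac{17}{71} \approx -0.23944$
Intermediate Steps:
$T = 14$ ($T = 14 - 0 = 14 + 0 = 14$)
$c{\left(x \right)} = x$
$D{\left(u,m \right)} = -17$
$\frac{D{\left(-268,269 \right)}}{c{\left(71 \right)}} = - \frac{17}{71}$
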